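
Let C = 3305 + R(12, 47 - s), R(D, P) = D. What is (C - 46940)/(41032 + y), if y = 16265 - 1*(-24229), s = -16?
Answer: -43623/81526 ≈ -0.53508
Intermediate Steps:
y = 40494 (y = 16265 + 24229 = 40494)
C = 3317 (C = 3305 + 12 = 3317)
(C - 46940)/(41032 + y) = (3317 - 46940)/(41032 + 40494) = -43623/81526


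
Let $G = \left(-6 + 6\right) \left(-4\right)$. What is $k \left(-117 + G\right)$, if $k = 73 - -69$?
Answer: $-16614$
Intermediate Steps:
$G = 0$ ($G = 0 \left(-4\right) = 0$)
$k = 142$ ($k = 73 + 69 = 142$)
$k \left(-117 + G\right) = 142 \left(-117 + 0\right) = 142 \left(-117\right) = -16614$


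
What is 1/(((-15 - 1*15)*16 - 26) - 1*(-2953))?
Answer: 1/2447 ≈ 0.00040866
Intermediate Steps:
1/(((-15 - 1*15)*16 - 26) - 1*(-2953)) = 1/(((-15 - 15)*16 - 26) + 2953) = 1/((-30*16 - 26) + 2953) = 1/((-480 - 26) + 2953) = 1/(-506 + 2953) = 1/2447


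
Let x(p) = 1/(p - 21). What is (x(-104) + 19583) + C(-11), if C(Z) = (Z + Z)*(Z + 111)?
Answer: 2172874/125 ≈ 17383.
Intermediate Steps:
x(p) = 1/(-21 + p)
C(Z) = 2*Z*(111 + Z) (C(Z) = (2*Z)*(111 + Z) = 2*Z*(111 + Z))
(x(-104) + 19583) + C(-11) = (1/(-21 - 104) + 19583) + 2*(-11)*(111 - 11) = (1/(-125) + 19583) + 2*(-11)*100 = (-1/125 + 19583) - 2200 = 2447874/125 - 2200 = 2172874/125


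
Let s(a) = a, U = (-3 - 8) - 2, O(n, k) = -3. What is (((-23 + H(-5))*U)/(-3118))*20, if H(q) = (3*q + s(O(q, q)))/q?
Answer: -2522/1559 ≈ -1.6177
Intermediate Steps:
U = -13 (U = -11 - 2 = -13)
H(q) = (-3 + 3*q)/q (H(q) = (3*q - 3)/q = (-3 + 3*q)/q)
(((-23 + H(-5))*U)/(-3118))*20 = (((-23 + (3 - 3/(-5)))*(-13))/(-3118))*20 = (((-23 + (3 - 3*(-⅕)))*(-13))*(-1/3118))*20 = (((-23 + (3 + ⅗))*(-13))*(-1/3118))*20 = (((-23 + 18/5)*(-13))*(-1/3118))*20 = (-97/5*(-13)*(-1/3118))*20 = ((1261/5)*(-1/3118))*20 = -1261/15590*20 = -2522/1559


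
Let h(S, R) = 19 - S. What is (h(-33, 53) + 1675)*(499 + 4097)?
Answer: 7937292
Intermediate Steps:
(h(-33, 53) + 1675)*(499 + 4097) = ((19 - 1*(-33)) + 1675)*(499 + 4097) = ((19 + 33) + 1675)*4596 = (52 + 1675)*4596 = 1727*4596 = 7937292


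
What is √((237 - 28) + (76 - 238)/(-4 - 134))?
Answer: √111182/23 ≈ 14.497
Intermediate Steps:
√((237 - 28) + (76 - 238)/(-4 - 134)) = √(209 - 162/(-138)) = √(209 - 162*(-1/138)) = √(209 + 27/23) = √(4834/23) = √111182/23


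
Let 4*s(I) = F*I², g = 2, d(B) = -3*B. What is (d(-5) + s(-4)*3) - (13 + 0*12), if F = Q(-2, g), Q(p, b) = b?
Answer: 26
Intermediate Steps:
F = 2
s(I) = I²/2 (s(I) = (2*I²)/4 = I²/2)
(d(-5) + s(-4)*3) - (13 + 0*12) = (-3*(-5) + ((½)*(-4)²)*3) - (13 + 0*12) = (15 + ((½)*16)*3) - (13 + 0) = (15 + 8*3) - 1*13 = (15 + 24) - 13 = 39 - 13 = 26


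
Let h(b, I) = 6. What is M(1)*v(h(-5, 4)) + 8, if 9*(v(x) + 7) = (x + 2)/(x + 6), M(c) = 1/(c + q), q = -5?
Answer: 1051/108 ≈ 9.7315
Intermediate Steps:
M(c) = 1/(-5 + c) (M(c) = 1/(c - 5) = 1/(-5 + c))
v(x) = -7 + (2 + x)/(9*(6 + x)) (v(x) = -7 + ((x + 2)/(x + 6))/9 = -7 + ((2 + x)/(6 + x))/9 = -7 + (2 + x)/(9*(6 + x)))
M(1)*v(h(-5, 4)) + 8 = (2*(-188 - 31*6)/(9*(6 + 6)))/(-5 + 1) + 8 = ((2/9)*(-188 - 186)/12)/(-4) + 8 = -(-374)/(18*12) + 8 = -¼*(-187/27) + 8 = 187/108 + 8 = 1051/108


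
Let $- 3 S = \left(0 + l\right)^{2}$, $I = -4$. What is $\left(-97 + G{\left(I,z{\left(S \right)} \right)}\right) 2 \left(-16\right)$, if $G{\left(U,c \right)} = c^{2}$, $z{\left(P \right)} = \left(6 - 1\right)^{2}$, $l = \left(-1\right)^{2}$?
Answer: $-16896$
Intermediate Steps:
$l = 1$
$S = - \frac{1}{3}$ ($S = - \frac{\left(0 + 1\right)^{2}}{3} = - \frac{1^{2}}{3} = \left(- \frac{1}{3}\right) 1 = - \frac{1}{3} \approx -0.33333$)
$z{\left(P \right)} = 25$ ($z{\left(P \right)} = 5^{2} = 25$)
$\left(-97 + G{\left(I,z{\left(S \right)} \right)}\right) 2 \left(-16\right) = \left(-97 + 25^{2}\right) 2 \left(-16\right) = \left(-97 + 625\right) \left(-32\right) = 528 \left(-32\right) = -16896$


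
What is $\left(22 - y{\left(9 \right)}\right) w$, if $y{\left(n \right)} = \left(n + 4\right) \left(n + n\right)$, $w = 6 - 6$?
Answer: $0$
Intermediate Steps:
$w = 0$ ($w = 6 - 6 = 0$)
$y{\left(n \right)} = 2 n \left(4 + n\right)$ ($y{\left(n \right)} = \left(4 + n\right) 2 n = 2 n \left(4 + n\right)$)
$\left(22 - y{\left(9 \right)}\right) w = \left(22 - 2 \cdot 9 \left(4 + 9\right)\right) 0 = \left(22 - 2 \cdot 9 \cdot 13\right) 0 = \left(22 - 234\right) 0 = \left(-212\right) 0 = 0$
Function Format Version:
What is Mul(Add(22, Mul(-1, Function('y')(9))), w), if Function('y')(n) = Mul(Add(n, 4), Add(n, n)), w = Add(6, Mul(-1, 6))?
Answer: 0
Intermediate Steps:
w = 0 (w = Add(6, -6) = 0)
Function('y')(n) = Mul(2, n, Add(4, n)) (Function('y')(n) = Mul(Add(4, n), Mul(2, n)) = Mul(2, n, Add(4, n)))
Mul(Add(22, Mul(-1, Function('y')(9))), w) = Mul(Add(22, Mul(-1, Mul(2, 9, Add(4, 9)))), 0) = Mul(Add(22, Mul(-1, Mul(2, 9, 13))), 0) = Mul(Add(22, Mul(-1, 234)), 0) = Mul(Add(22, -234), 0) = Mul(-212, 0) = 0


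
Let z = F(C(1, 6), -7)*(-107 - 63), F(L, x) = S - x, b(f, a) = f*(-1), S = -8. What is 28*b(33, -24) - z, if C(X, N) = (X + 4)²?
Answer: -1094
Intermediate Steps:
C(X, N) = (4 + X)²
b(f, a) = -f
F(L, x) = -8 - x
z = 170 (z = (-8 - 1*(-7))*(-107 - 63) = (-8 + 7)*(-170) = -1*(-170) = 170)
28*b(33, -24) - z = 28*(-1*33) - 1*170 = 28*(-33) - 170 = -924 - 170 = -1094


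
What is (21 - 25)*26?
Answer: -104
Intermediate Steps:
(21 - 25)*26 = -4*26 = -104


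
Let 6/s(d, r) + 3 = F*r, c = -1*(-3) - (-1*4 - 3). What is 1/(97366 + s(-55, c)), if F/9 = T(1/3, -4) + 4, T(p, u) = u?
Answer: 1/97364 ≈ 1.0271e-5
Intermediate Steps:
F = 0 (F = 9*(-4 + 4) = 9*0 = 0)
c = 10 (c = 3 - (-4 - 3) = 3 - 1*(-7) = 3 + 7 = 10)
s(d, r) = -2 (s(d, r) = 6/(-3 + 0*r) = 6/(-3 + 0) = 6/(-3) = 6*(-1/3) = -2)
1/(97366 + s(-55, c)) = 1/(97366 - 2) = 1/97364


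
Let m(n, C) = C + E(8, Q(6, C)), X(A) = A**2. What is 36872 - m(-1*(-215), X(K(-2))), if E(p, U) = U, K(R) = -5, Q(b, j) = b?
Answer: 36841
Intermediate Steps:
m(n, C) = 6 + C (m(n, C) = C + 6 = 6 + C)
36872 - m(-1*(-215), X(K(-2))) = 36872 - (6 + (-5)**2) = 36872 - (6 + 25) = 36872 - 1*31 = 36872 - 31 = 36841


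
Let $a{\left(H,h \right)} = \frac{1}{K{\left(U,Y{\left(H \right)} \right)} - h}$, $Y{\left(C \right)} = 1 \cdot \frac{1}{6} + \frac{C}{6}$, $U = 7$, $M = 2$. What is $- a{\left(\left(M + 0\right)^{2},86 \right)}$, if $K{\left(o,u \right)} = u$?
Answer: $\frac{6}{511} \approx 0.011742$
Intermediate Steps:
$Y{\left(C \right)} = \frac{1}{6} + \frac{C}{6}$ ($Y{\left(C \right)} = 1 \cdot \frac{1}{6} + C \frac{1}{6} = \frac{1}{6} + \frac{C}{6}$)
$a{\left(H,h \right)} = \frac{1}{\frac{1}{6} - h + \frac{H}{6}}$ ($a{\left(H,h \right)} = \frac{1}{\left(\frac{1}{6} + \frac{H}{6}\right) - h} = \frac{1}{\frac{1}{6} - h + \frac{H}{6}}$)
$- a{\left(\left(M + 0\right)^{2},86 \right)} = - \frac{6}{1 + \left(2 + 0\right)^{2} - 516} = - \frac{6}{1 + 2^{2} - 516} = - \frac{6}{1 + 4 - 516} = - \frac{6}{-511} = - \frac{6 \left(-1\right)}{511} = \left(-1\right) \left(- \frac{6}{511}\right) = \frac{6}{511}$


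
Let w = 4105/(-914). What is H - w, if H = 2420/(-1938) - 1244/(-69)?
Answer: 433307683/20370318 ≈ 21.272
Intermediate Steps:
H = 373982/22287 (H = 2420*(-1/1938) - 1244*(-1/69) = -1210/969 + 1244/69 = 373982/22287 ≈ 16.780)
w = -4105/914 (w = 4105*(-1/914) = -4105/914 ≈ -4.4912)
H - w = 373982/22287 - 1*(-4105/914) = 373982/22287 + 4105/914 = 433307683/20370318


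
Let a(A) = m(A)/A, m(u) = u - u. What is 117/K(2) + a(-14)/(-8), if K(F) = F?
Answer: 117/2 ≈ 58.500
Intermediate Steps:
m(u) = 0
a(A) = 0 (a(A) = 0/A = 0)
117/K(2) + a(-14)/(-8) = 117/2 + 0/(-8) = 117*(½) + 0*(-⅛) = 117/2 + 0 = 117/2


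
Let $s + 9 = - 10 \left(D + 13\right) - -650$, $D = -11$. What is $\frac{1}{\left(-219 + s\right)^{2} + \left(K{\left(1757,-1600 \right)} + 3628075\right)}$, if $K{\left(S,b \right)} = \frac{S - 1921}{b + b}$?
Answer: $\frac{800}{3031743241} \approx 2.6387 \cdot 10^{-7}$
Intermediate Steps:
$K{\left(S,b \right)} = \frac{-1921 + S}{2 b}$
$s = 621$ ($s = -9 - \left(-650 + 10 \left(-11 + 13\right)\right) = -9 + \left(\left(-10\right) 2 + 650\right) = -9 + \left(-20 + 650\right) = -9 + 630 = 621$)
$\frac{1}{\left(-219 + s\right)^{2} + \left(K{\left(1757,-1600 \right)} + 3628075\right)} = \frac{1}{\left(-219 + 621\right)^{2} + \left(\frac{-1921 + 1757}{2 \left(-1600\right)} + 3628075\right)} = \frac{1}{402^{2} + \left(\frac{1}{2} \left(- \frac{1}{1600}\right) \left(-164\right) + 3628075\right)} = \frac{1}{161604 + \left(\frac{41}{800} + 3628075\right)} = \frac{1}{161604 + \frac{2902460041}{800}} = \frac{1}{\frac{3031743241}{800}} = \frac{800}{3031743241}$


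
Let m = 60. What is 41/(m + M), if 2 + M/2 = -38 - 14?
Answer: -41/48 ≈ -0.85417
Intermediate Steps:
M = -108 (M = -4 + 2*(-38 - 14) = -4 + 2*(-52) = -4 - 104 = -108)
41/(m + M) = 41/(60 - 108) = 41/(-48) = -1/48*41 = -41/48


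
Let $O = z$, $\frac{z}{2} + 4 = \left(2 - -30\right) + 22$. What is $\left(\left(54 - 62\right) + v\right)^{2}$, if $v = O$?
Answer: $8464$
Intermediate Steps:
$z = 100$ ($z = -8 + 2 \left(\left(2 - -30\right) + 22\right) = -8 + 2 \left(\left(2 + 30\right) + 22\right) = -8 + 2 \left(32 + 22\right) = -8 + 2 \cdot 54 = -8 + 108 = 100$)
$O = 100$
$v = 100$
$\left(\left(54 - 62\right) + v\right)^{2} = \left(\left(54 - 62\right) + 100\right)^{2} = \left(-8 + 100\right)^{2} = 92^{2} = 8464$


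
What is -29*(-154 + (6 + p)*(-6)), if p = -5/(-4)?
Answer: 11455/2 ≈ 5727.5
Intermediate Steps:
p = 5/4 (p = -5*(-¼) = 5/4 ≈ 1.2500)
-29*(-154 + (6 + p)*(-6)) = -29*(-154 + (6 + 5/4)*(-6)) = -29*(-154 + (29/4)*(-6)) = -29*(-154 - 87/2) = -29*(-395/2) = 11455/2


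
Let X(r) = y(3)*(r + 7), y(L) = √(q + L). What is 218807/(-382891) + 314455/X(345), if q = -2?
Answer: 7077939373/7928096 ≈ 892.77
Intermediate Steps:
y(L) = √(-2 + L)
X(r) = 7 + r (X(r) = √(-2 + 3)*(r + 7) = √1*(7 + r) = 1*(7 + r) = 7 + r)
218807/(-382891) + 314455/X(345) = 218807/(-382891) + 314455/(7 + 345) = 218807*(-1/382891) + 314455/352 = -12871/22523 + 314455*(1/352) = -12871/22523 + 314455/352 = 7077939373/7928096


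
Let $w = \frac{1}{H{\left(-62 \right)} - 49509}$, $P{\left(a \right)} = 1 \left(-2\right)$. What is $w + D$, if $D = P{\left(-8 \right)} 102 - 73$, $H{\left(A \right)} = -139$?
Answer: $- \frac{13752497}{49648} \approx -277.0$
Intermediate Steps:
$P{\left(a \right)} = -2$
$D = -277$ ($D = \left(-2\right) 102 - 73 = -204 - 73 = -277$)
$w = - \frac{1}{49648}$ ($w = \frac{1}{-139 - 49509} = \frac{1}{-49648} = - \frac{1}{49648} \approx -2.0142 \cdot 10^{-5}$)
$w + D = - \frac{1}{49648} - 277 = - \frac{13752497}{49648}$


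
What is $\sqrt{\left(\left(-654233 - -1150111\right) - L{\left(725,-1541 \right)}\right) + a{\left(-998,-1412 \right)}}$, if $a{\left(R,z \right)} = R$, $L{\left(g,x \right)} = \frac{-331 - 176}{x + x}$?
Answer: $\frac{\sqrt{4700726970546}}{3082} \approx 703.48$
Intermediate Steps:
$L{\left(g,x \right)} = - \frac{507}{2 x}$
$\sqrt{\left(\left(-654233 - -1150111\right) - L{\left(725,-1541 \right)}\right) + a{\left(-998,-1412 \right)}} = \sqrt{\left(\left(-654233 - -1150111\right) - - \frac{507}{2 \left(-1541\right)}\right) - 998} = \sqrt{\left(\left(-654233 + 1150111\right) - \left(- \frac{507}{2}\right) \left(- \frac{1}{1541}\right)\right) - 998} = \sqrt{\left(495878 - \frac{507}{3082}\right) - 998} = \sqrt{\frac{1528295489}{3082} - 998} = \sqrt{\frac{1525219653}{3082}} = \frac{\sqrt{4700726970546}}{3082}$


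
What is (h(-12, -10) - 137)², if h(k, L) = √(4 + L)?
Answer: (137 - I*√6)² ≈ 18763.0 - 671.16*I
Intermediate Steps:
(h(-12, -10) - 137)² = (√(4 - 10) - 137)² = (√(-6) - 137)² = (I*√6 - 137)² = (-137 + I*√6)²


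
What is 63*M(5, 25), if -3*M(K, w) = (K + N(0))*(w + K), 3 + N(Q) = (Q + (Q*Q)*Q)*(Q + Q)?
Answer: -1260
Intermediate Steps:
N(Q) = -3 + 2*Q*(Q + Q³) (N(Q) = -3 + (Q + (Q*Q)*Q)*(Q + Q) = -3 + (Q + Q²*Q)*(2*Q) = -3 + (Q + Q³)*(2*Q) = -3 + 2*Q*(Q + Q³))
M(K, w) = -(-3 + K)*(K + w)/3 (M(K, w) = -(K + (-3 + 2*0² + 2*0⁴))*(w + K)/3 = -(K + (-3 + 2*0 + 2*0))*(K + w)/3 = -(K + (-3 + 0 + 0))*(K + w)/3 = -(K - 3)*(K + w)/3 = -(-3 + K)*(K + w)/3)
63*M(5, 25) = 63*(5 + 25 - ⅓*5² - ⅓*5*25) = 63*(5 + 25 - ⅓*25 - 125/3) = 63*(5 + 25 - 25/3 - 125/3) = 63*(-20) = -1260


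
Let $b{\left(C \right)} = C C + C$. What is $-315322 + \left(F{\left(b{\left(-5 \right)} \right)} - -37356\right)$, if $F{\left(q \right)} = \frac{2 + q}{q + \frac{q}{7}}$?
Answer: $- \frac{22237203}{80} \approx -2.7797 \cdot 10^{5}$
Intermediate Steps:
$b{\left(C \right)} = C + C^{2}$ ($b{\left(C \right)} = C^{2} + C = C + C^{2}$)
$F{\left(q \right)} = \frac{7 \left(2 + q\right)}{8 q}$ ($F{\left(q \right)} = \frac{2 + q}{q + q \frac{1}{7}} = \frac{2 + q}{q + \frac{q}{7}} = \frac{2 + q}{\frac{8}{7} q} = \left(2 + q\right) \frac{7}{8 q} = \frac{7 \left(2 + q\right)}{8 q}$)
$-315322 + \left(F{\left(b{\left(-5 \right)} \right)} - -37356\right) = -315322 + \left(\frac{7 \left(2 - 5 \left(1 - 5\right)\right)}{8 \left(- 5 \left(1 - 5\right)\right)} - -37356\right) = -315322 + \left(\frac{7 \left(2 - -20\right)}{8 \left(\left(-5\right) \left(-4\right)\right)} + 37356\right) = -315322 + \left(\frac{7 \left(2 + 20\right)}{8 \cdot 20} + 37356\right) = -315322 + \left(\frac{7}{8} \cdot \frac{1}{20} \cdot 22 + 37356\right) = -315322 + \left(\frac{77}{80} + 37356\right) = -315322 + \frac{2988557}{80} = - \frac{22237203}{80}$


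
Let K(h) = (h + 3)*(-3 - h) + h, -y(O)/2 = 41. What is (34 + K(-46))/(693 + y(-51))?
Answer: -1861/611 ≈ -3.0458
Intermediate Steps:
y(O) = -82 (y(O) = -2*41 = -82)
K(h) = h + (-3 - h)*(3 + h) (K(h) = (3 + h)*(-3 - h) + h = (-3 - h)*(3 + h) + h = h + (-3 - h)*(3 + h))
(34 + K(-46))/(693 + y(-51)) = (34 + (-9 - 1*(-46)² - 5*(-46)))/(693 - 82) = (34 + (-9 - 1*2116 + 230))/611 = (34 + (-9 - 2116 + 230))*(1/611) = (34 - 1895)*(1/611) = -1861*1/611 = -1861/611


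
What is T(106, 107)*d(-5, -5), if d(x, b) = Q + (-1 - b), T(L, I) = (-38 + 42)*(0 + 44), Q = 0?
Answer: 704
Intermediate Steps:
T(L, I) = 176 (T(L, I) = 4*44 = 176)
d(x, b) = -1 - b (d(x, b) = 0 + (-1 - b) = -1 - b)
T(106, 107)*d(-5, -5) = 176*(-1 - 1*(-5)) = 176*(-1 + 5) = 176*4 = 704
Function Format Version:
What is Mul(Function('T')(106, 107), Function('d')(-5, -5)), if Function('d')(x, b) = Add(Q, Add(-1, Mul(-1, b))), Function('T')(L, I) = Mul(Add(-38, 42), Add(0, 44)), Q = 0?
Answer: 704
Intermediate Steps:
Function('T')(L, I) = 176 (Function('T')(L, I) = Mul(4, 44) = 176)
Function('d')(x, b) = Add(-1, Mul(-1, b)) (Function('d')(x, b) = Add(0, Add(-1, Mul(-1, b))) = Add(-1, Mul(-1, b)))
Mul(Function('T')(106, 107), Function('d')(-5, -5)) = Mul(176, Add(-1, Mul(-1, -5))) = Mul(176, Add(-1, 5)) = Mul(176, 4) = 704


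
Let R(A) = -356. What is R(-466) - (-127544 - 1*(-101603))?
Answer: 25585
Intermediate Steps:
R(-466) - (-127544 - 1*(-101603)) = -356 - (-127544 - 1*(-101603)) = -356 - (-127544 + 101603) = -356 - 1*(-25941) = -356 + 25941 = 25585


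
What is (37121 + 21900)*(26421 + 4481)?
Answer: 1823866942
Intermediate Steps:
(37121 + 21900)*(26421 + 4481) = 59021*30902 = 1823866942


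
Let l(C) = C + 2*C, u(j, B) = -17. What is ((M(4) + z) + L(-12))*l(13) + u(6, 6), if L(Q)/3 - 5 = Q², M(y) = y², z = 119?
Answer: 22681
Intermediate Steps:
l(C) = 3*C
L(Q) = 15 + 3*Q²
((M(4) + z) + L(-12))*l(13) + u(6, 6) = ((4² + 119) + (15 + 3*(-12)²))*(3*13) - 17 = ((16 + 119) + (15 + 3*144))*39 - 17 = (135 + (15 + 432))*39 - 17 = (135 + 447)*39 - 17 = 582*39 - 17 = 22698 - 17 = 22681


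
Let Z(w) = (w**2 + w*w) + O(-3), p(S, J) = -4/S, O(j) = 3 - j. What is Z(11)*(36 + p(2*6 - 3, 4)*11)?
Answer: 69440/9 ≈ 7715.6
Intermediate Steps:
Z(w) = 6 + 2*w**2 (Z(w) = (w**2 + w*w) + (3 - 1*(-3)) = (w**2 + w**2) + (3 + 3) = 2*w**2 + 6 = 6 + 2*w**2)
Z(11)*(36 + p(2*6 - 3, 4)*11) = (6 + 2*11**2)*(36 - 4/(2*6 - 3)*11) = (6 + 2*121)*(36 - 4/(12 - 3)*11) = (6 + 242)*(36 - 4/9*11) = 248*(36 - 4*1/9*11) = 248*(36 - 4/9*11) = 248*(36 - 44/9) = 248*(280/9) = 69440/9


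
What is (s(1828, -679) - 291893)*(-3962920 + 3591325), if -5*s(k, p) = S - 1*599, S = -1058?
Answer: 108342832752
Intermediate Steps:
s(k, p) = 1657/5 (s(k, p) = -(-1058 - 1*599)/5 = -(-1058 - 599)/5 = -⅕*(-1657) = 1657/5)
(s(1828, -679) - 291893)*(-3962920 + 3591325) = (1657/5 - 291893)*(-3962920 + 3591325) = -1457808/5*(-371595) = 108342832752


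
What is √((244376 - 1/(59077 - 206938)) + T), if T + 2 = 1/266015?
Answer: √42008001299887873901627410/13111081305 ≈ 494.34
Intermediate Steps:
T = -532029/266015 (T = -2 + 1/266015 = -532029/266015 ≈ -2.0000)
√((244376 - 1/(59077 - 206938)) + T) = √((244376 - 1/(59077 - 206938)) - 532029/266015) = √((244376 - 1/(-147861)) - 532029/266015) = √((244376 - 1*(-1/147861)) - 532029/266015) = √((244376 + 1/147861) - 532029/266015) = √(36133679737/147861 - 532029/266015) = √(9612022148898086/39333243915) = √42008001299887873901627410/13111081305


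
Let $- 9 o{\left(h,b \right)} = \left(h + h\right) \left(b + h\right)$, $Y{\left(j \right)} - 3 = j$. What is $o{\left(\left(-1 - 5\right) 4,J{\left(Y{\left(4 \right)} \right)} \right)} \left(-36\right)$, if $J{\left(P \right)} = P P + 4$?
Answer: $-5568$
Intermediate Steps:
$Y{\left(j \right)} = 3 + j$
$J{\left(P \right)} = 4 + P^{2}$ ($J{\left(P \right)} = P^{2} + 4 = 4 + P^{2}$)
$o{\left(h,b \right)} = - \frac{2 h \left(b + h\right)}{9}$ ($o{\left(h,b \right)} = - \frac{\left(h + h\right) \left(b + h\right)}{9} = - \frac{2 h \left(b + h\right)}{9}$)
$o{\left(\left(-1 - 5\right) 4,J{\left(Y{\left(4 \right)} \right)} \right)} \left(-36\right) = - \frac{2 \left(-1 - 5\right) 4 \left(\left(4 + \left(3 + 4\right)^{2}\right) + \left(-1 - 5\right) 4\right)}{9} \left(-36\right) = - \frac{2 \left(\left(-6\right) 4\right) \left(\left(4 + 7^{2}\right) - 24\right)}{9} \left(-36\right) = \left(- \frac{2}{9}\right) \left(-24\right) \left(\left(4 + 49\right) - 24\right) \left(-36\right) = \left(- \frac{2}{9}\right) \left(-24\right) \left(53 - 24\right) \left(-36\right) = \left(- \frac{2}{9}\right) \left(-24\right) 29 \left(-36\right) = \frac{464}{3} \left(-36\right) = -5568$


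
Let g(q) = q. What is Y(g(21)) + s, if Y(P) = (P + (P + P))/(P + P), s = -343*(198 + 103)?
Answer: -206483/2 ≈ -1.0324e+5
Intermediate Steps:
s = -103243 (s = -343*301 = -103243)
Y(P) = 3/2 (Y(P) = (P + 2*P)/((2*P)) = (3*P)*(1/(2*P)) = 3/2)
Y(g(21)) + s = 3/2 - 103243 = -206483/2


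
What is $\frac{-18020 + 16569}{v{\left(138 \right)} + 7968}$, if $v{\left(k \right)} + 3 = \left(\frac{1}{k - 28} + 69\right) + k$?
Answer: $- \frac{159610}{898921} \approx -0.17756$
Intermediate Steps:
$v{\left(k \right)} = 66 + k + \frac{1}{-28 + k}$ ($v{\left(k \right)} = -3 + \left(\left(\frac{1}{k - 28} + 69\right) + k\right) = -3 + \left(\left(\frac{1}{-28 + k} + 69\right) + k\right) = -3 + \left(\left(69 + \frac{1}{-28 + k}\right) + k\right) = -3 + \left(69 + k + \frac{1}{-28 + k}\right) = 66 + k + \frac{1}{-28 + k}$)
$\frac{-18020 + 16569}{v{\left(138 \right)} + 7968} = \frac{-18020 + 16569}{\frac{-1847 + 138^{2} + 38 \cdot 138}{-28 + 138} + 7968} = - \frac{1451}{\frac{-1847 + 19044 + 5244}{110} + 7968} = - \frac{1451}{\frac{1}{110} \cdot 22441 + 7968} = - \frac{1451}{\frac{22441}{110} + 7968} = - \frac{1451}{\frac{898921}{110}} = \left(-1451\right) \frac{110}{898921} = - \frac{159610}{898921}$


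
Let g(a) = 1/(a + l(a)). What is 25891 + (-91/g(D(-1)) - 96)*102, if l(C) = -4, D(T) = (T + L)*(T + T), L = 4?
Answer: 108919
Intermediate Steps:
D(T) = 2*T*(4 + T) (D(T) = (T + 4)*(T + T) = (4 + T)*(2*T) = 2*T*(4 + T))
g(a) = 1/(-4 + a) (g(a) = 1/(a - 4) = 1/(-4 + a))
25891 + (-91/g(D(-1)) - 96)*102 = 25891 + (-91/(1/(-4 + 2*(-1)*(4 - 1))) - 96)*102 = 25891 + (-91/(1/(-4 + 2*(-1)*3)) - 96)*102 = 25891 + (-91/(1/(-4 - 6)) - 96)*102 = 25891 + (-91/(1/(-10)) - 96)*102 = 25891 + (-91/(-⅒) - 96)*102 = 25891 + (-91*(-10) - 96)*102 = 25891 + (910 - 96)*102 = 25891 + 814*102 = 25891 + 83028 = 108919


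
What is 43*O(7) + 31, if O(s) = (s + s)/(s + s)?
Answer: 74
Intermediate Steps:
O(s) = 1 (O(s) = (2*s)/((2*s)) = (2*s)*(1/(2*s)) = 1)
43*O(7) + 31 = 43*1 + 31 = 43 + 31 = 74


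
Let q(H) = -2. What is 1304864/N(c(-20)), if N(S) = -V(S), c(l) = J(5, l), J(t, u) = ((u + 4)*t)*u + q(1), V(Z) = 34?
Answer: -652432/17 ≈ -38378.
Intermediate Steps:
J(t, u) = -2 + t*u*(4 + u) (J(t, u) = ((u + 4)*t)*u - 2 = ((4 + u)*t)*u - 2 = (t*(4 + u))*u - 2 = t*u*(4 + u) - 2 = -2 + t*u*(4 + u))
c(l) = -2 + 5*l² + 20*l (c(l) = -2 + 5*l² + 4*5*l = -2 + 5*l² + 20*l)
N(S) = -34 (N(S) = -1*34 = -34)
1304864/N(c(-20)) = 1304864/(-34) = 1304864*(-1/34) = -652432/17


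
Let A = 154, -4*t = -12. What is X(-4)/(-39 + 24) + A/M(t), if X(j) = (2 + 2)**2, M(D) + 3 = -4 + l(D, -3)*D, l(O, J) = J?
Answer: -1283/120 ≈ -10.692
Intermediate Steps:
t = 3 (t = -1/4*(-12) = 3)
M(D) = -7 - 3*D (M(D) = -3 + (-4 - 3*D) = -7 - 3*D)
X(j) = 16 (X(j) = 4**2 = 16)
X(-4)/(-39 + 24) + A/M(t) = 16/(-39 + 24) + 154/(-7 - 3*3) = 16/(-15) + 154/(-7 - 9) = 16*(-1/15) + 154/(-16) = -16/15 + 154*(-1/16) = -16/15 - 77/8 = -1283/120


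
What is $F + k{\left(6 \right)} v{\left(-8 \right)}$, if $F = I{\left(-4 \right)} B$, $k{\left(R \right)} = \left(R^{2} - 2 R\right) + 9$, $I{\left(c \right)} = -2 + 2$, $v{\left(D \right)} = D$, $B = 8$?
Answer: $-264$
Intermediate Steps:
$I{\left(c \right)} = 0$
$k{\left(R \right)} = 9 + R^{2} - 2 R$
$F = 0$ ($F = 0 \cdot 8 = 0$)
$F + k{\left(6 \right)} v{\left(-8 \right)} = 0 + \left(9 + 6^{2} - 12\right) \left(-8\right) = 0 + \left(9 + 36 - 12\right) \left(-8\right) = 0 + 33 \left(-8\right) = 0 - 264 = -264$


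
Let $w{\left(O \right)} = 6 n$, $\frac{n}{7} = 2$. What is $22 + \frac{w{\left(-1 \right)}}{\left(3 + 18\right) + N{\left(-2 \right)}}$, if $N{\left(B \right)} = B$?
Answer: $\frac{502}{19} \approx 26.421$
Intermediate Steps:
$n = 14$ ($n = 7 \cdot 2 = 14$)
$w{\left(O \right)} = 84$ ($w{\left(O \right)} = 6 \cdot 14 = 84$)
$22 + \frac{w{\left(-1 \right)}}{\left(3 + 18\right) + N{\left(-2 \right)}} = 22 + \frac{84}{\left(3 + 18\right) - 2} = 22 + \frac{84}{21 - 2} = 22 + \frac{84}{19} = \frac{502}{19}$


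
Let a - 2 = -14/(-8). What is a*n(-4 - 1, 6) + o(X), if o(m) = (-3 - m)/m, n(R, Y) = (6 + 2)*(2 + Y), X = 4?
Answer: 953/4 ≈ 238.25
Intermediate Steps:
n(R, Y) = 16 + 8*Y (n(R, Y) = 8*(2 + Y) = 16 + 8*Y)
a = 15/4 (a = 2 - 14/(-8) = 2 - 14*(-⅛) = 2 + 7/4 = 15/4 ≈ 3.7500)
o(m) = (-3 - m)/m
a*n(-4 - 1, 6) + o(X) = 15*(16 + 8*6)/4 + (-3 - 1*4)/4 = 15*(16 + 48)/4 + (-3 - 4)/4 = (15/4)*64 + (¼)*(-7) = 240 - 7/4 = 953/4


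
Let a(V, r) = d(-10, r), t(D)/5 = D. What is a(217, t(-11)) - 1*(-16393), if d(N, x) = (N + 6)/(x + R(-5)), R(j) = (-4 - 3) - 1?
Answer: 1032763/63 ≈ 16393.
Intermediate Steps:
R(j) = -8 (R(j) = -7 - 1 = -8)
t(D) = 5*D
d(N, x) = (6 + N)/(-8 + x) (d(N, x) = (N + 6)/(x - 8) = (6 + N)/(-8 + x))
a(V, r) = -4/(-8 + r) (a(V, r) = (6 - 10)/(-8 + r) = -4/(-8 + r))
a(217, t(-11)) - 1*(-16393) = -4/(-8 + 5*(-11)) - 1*(-16393) = -4/(-8 - 55) + 16393 = -4/(-63) + 16393 = -4*(-1/63) + 16393 = 4/63 + 16393 = 1032763/63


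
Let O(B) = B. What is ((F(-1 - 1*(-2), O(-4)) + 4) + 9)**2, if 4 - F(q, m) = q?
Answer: 256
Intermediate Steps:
F(q, m) = 4 - q
((F(-1 - 1*(-2), O(-4)) + 4) + 9)**2 = (((4 - (-1 - 1*(-2))) + 4) + 9)**2 = (((4 - (-1 + 2)) + 4) + 9)**2 = (((4 - 1*1) + 4) + 9)**2 = (((4 - 1) + 4) + 9)**2 = ((3 + 4) + 9)**2 = (7 + 9)**2 = 16**2 = 256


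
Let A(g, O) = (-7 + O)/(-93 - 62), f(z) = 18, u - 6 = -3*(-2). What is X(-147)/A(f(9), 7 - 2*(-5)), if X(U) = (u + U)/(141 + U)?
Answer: -1395/4 ≈ -348.75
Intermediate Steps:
u = 12 (u = 6 - 3*(-2) = 6 + 6 = 12)
X(U) = (12 + U)/(141 + U)
A(g, O) = 7/155 - O/155 (A(g, O) = (-7 + O)/(-155) = (-7 + O)*(-1/155) = 7/155 - O/155)
X(-147)/A(f(9), 7 - 2*(-5)) = ((12 - 147)/(141 - 147))/(7/155 - (7 - 2*(-5))/155) = (-135/(-6))/(7/155 - (7 + 10)/155) = (-⅙*(-135))/(7/155 - 1/155*17) = 45/(2*(7/155 - 17/155)) = 45/(2*(-2/31)) = (45/2)*(-31/2) = -1395/4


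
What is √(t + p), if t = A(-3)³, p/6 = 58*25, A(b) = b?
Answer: 7*√177 ≈ 93.129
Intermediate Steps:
p = 8700 (p = 6*(58*25) = 6*1450 = 8700)
t = -27 (t = (-3)³ = -27)
√(t + p) = √(-27 + 8700) = √8673 = 7*√177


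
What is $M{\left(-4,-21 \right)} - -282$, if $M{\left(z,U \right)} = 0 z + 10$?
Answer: $292$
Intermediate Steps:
$M{\left(z,U \right)} = 10$ ($M{\left(z,U \right)} = 0 + 10 = 10$)
$M{\left(-4,-21 \right)} - -282 = 10 - -282 = 10 + 282 = 292$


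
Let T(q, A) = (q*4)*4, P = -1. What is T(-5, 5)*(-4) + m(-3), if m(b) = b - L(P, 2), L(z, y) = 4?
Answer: 313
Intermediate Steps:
T(q, A) = 16*q (T(q, A) = (4*q)*4 = 16*q)
m(b) = -4 + b (m(b) = b - 1*4 = b - 4 = -4 + b)
T(-5, 5)*(-4) + m(-3) = (16*(-5))*(-4) + (-4 - 3) = -80*(-4) - 7 = 320 - 7 = 313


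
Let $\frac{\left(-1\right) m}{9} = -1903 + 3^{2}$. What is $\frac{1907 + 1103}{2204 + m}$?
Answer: $\frac{43}{275} \approx 0.15636$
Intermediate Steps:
$m = 17046$ ($m = - 9 \left(-1903 + 3^{2}\right) = - 9 \left(-1903 + 9\right) = \left(-9\right) \left(-1894\right) = 17046$)
$\frac{1907 + 1103}{2204 + m} = \frac{1907 + 1103}{2204 + 17046} = \frac{3010}{19250} = 3010 \cdot \frac{1}{19250} = \frac{43}{275}$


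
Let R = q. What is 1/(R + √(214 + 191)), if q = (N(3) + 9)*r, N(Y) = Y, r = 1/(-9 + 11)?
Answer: -2/123 + √5/41 ≈ 0.038278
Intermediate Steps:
r = ½ (r = 1/2 = ½ ≈ 0.50000)
q = 6 (q = (3 + 9)*(½) = 12*(½) = 6)
R = 6
1/(R + √(214 + 191)) = 1/(6 + √(214 + 191)) = 1/(6 + √405) = 1/(6 + 9*√5)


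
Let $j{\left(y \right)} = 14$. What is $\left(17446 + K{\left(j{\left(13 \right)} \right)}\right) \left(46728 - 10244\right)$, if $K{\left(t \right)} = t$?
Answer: $637010640$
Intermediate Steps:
$\left(17446 + K{\left(j{\left(13 \right)} \right)}\right) \left(46728 - 10244\right) = \left(17446 + 14\right) \left(46728 - 10244\right) = 17460 \cdot 36484 = 637010640$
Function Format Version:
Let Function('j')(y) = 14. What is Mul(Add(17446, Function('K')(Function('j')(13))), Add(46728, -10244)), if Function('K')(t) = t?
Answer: 637010640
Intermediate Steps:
Mul(Add(17446, Function('K')(Function('j')(13))), Add(46728, -10244)) = Mul(Add(17446, 14), Add(46728, -10244)) = Mul(17460, 36484) = 637010640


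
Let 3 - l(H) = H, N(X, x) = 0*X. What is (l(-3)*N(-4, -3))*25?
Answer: 0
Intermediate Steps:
N(X, x) = 0
l(H) = 3 - H
(l(-3)*N(-4, -3))*25 = ((3 - 1*(-3))*0)*25 = ((3 + 3)*0)*25 = (6*0)*25 = 0*25 = 0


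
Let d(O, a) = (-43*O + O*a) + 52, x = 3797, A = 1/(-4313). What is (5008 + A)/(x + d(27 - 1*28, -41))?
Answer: 21599503/16963029 ≈ 1.2733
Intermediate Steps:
A = -1/4313 ≈ -0.00023186
d(O, a) = 52 - 43*O + O*a
(5008 + A)/(x + d(27 - 1*28, -41)) = (5008 - 1/4313)/(3797 + (52 - 43*(27 - 1*28) + (27 - 1*28)*(-41))) = 21599503/(4313*(3797 + (52 - 43*(27 - 28) + (27 - 28)*(-41)))) = 21599503/(4313*(3797 + (52 - 43*(-1) - 1*(-41)))) = 21599503/(4313*(3797 + (52 + 43 + 41))) = 21599503/(4313*(3797 + 136)) = (21599503/4313)/3933 = (21599503/4313)*(1/3933) = 21599503/16963029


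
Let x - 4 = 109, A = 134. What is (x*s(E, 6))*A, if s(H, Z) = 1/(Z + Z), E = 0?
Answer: 7571/6 ≈ 1261.8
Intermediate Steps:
s(H, Z) = 1/(2*Z)
x = 113 (x = 4 + 109 = 113)
(x*s(E, 6))*A = (113*((½)/6))*134 = (113*((½)*(⅙)))*134 = (113*(1/12))*134 = (113/12)*134 = 7571/6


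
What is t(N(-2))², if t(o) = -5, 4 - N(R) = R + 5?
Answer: 25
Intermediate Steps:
N(R) = -1 - R (N(R) = 4 - (R + 5) = 4 - (5 + R) = 4 + (-5 - R) = -1 - R)
t(N(-2))² = (-5)² = 25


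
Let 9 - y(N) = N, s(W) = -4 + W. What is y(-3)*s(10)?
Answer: 72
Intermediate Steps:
y(N) = 9 - N
y(-3)*s(10) = (9 - 1*(-3))*(-4 + 10) = (9 + 3)*6 = 12*6 = 72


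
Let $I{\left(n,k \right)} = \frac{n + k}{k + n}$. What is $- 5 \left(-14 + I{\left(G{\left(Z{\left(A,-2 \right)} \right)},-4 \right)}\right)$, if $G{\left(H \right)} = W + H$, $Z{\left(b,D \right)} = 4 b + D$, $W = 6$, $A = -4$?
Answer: $65$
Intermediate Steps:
$Z{\left(b,D \right)} = D + 4 b$
$G{\left(H \right)} = 6 + H$
$I{\left(n,k \right)} = 1$ ($I{\left(n,k \right)} = \frac{k + n}{k + n} = 1$)
$- 5 \left(-14 + I{\left(G{\left(Z{\left(A,-2 \right)} \right)},-4 \right)}\right) = - 5 \left(-14 + 1\right) = \left(-5\right) \left(-13\right) = 65$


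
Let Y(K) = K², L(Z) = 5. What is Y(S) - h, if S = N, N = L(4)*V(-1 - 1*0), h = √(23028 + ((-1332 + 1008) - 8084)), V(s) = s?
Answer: 25 - 2*√3655 ≈ -95.913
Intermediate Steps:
h = 2*√3655 (h = √(23028 + (-324 - 8084)) = √(23028 - 8408) = √14620 = 2*√3655 ≈ 120.91)
N = -5 (N = 5*(-1 - 1*0) = 5*(-1 + 0) = 5*(-1) = -5)
S = -5
Y(S) - h = (-5)² - 2*√3655 = 25 - 2*√3655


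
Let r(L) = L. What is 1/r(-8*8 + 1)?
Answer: -1/63 ≈ -0.015873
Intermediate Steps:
1/r(-8*8 + 1) = 1/(-8*8 + 1) = 1/(-64 + 1) = 1/(-63) = -1/63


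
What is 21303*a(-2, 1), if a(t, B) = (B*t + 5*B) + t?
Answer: 21303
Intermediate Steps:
a(t, B) = t + 5*B + B*t (a(t, B) = (5*B + B*t) + t = t + 5*B + B*t)
21303*a(-2, 1) = 21303*(-2 + 5*1 + 1*(-2)) = 21303*(-2 + 5 - 2) = 21303*1 = 21303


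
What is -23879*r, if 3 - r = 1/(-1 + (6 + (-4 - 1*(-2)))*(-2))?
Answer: -668612/9 ≈ -74290.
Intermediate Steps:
r = 28/9 (r = 3 - 1/(-1 + (6 + (-4 - 1*(-2)))*(-2)) = 3 - 1/(-1 + (6 + (-4 + 2))*(-2)) = 3 - 1/(-1 + (6 - 2)*(-2)) = 3 - 1/(-1 + 4*(-2)) = 3 - 1/(-1 - 8) = 3 - 1/(-9) = 3 - 1*(-1/9) = 3 + 1/9 = 28/9 ≈ 3.1111)
-23879*r = -23879*28/9 = -668612/9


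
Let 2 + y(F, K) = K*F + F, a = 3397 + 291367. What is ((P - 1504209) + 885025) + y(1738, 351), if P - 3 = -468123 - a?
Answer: -770294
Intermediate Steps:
a = 294764
P = -762884 (P = 3 + (-468123 - 1*294764) = 3 + (-468123 - 294764) = 3 - 762887 = -762884)
y(F, K) = -2 + F + F*K (y(F, K) = -2 + (K*F + F) = -2 + (F*K + F) = -2 + (F + F*K) = -2 + F + F*K)
((P - 1504209) + 885025) + y(1738, 351) = ((-762884 - 1504209) + 885025) + (-2 + 1738 + 1738*351) = (-2267093 + 885025) + (-2 + 1738 + 610038) = -1382068 + 611774 = -770294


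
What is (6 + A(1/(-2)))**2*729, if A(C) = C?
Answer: 88209/4 ≈ 22052.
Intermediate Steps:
(6 + A(1/(-2)))**2*729 = (6 + 1/(-2))**2*729 = (6 - 1/2)**2*729 = (11/2)**2*729 = (121/4)*729 = 88209/4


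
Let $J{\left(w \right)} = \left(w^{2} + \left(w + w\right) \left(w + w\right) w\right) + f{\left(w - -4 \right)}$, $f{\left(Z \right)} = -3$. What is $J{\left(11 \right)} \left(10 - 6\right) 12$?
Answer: $261216$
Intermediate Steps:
$J{\left(w \right)} = -3 + w^{2} + 4 w^{3}$ ($J{\left(w \right)} = \left(w^{2} + \left(w + w\right) \left(w + w\right) w\right) - 3 = \left(w^{2} + 2 w 2 w w\right) - 3 = \left(w^{2} + 4 w^{2} w\right) - 3 = \left(w^{2} + 4 w^{3}\right) - 3 = -3 + w^{2} + 4 w^{3}$)
$J{\left(11 \right)} \left(10 - 6\right) 12 = \left(-3 + 11^{2} + 4 \cdot 11^{3}\right) \left(10 - 6\right) 12 = \left(-3 + 121 + 4 \cdot 1331\right) 4 \cdot 12 = \left(-3 + 121 + 5324\right) 48 = 5442 \cdot 48 = 261216$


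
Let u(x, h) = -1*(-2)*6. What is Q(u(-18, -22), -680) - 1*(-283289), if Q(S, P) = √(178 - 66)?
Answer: 283289 + 4*√7 ≈ 2.8330e+5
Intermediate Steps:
u(x, h) = 12 (u(x, h) = 2*6 = 12)
Q(S, P) = 4*√7 (Q(S, P) = √112 = 4*√7)
Q(u(-18, -22), -680) - 1*(-283289) = 4*√7 - 1*(-283289) = 4*√7 + 283289 = 283289 + 4*√7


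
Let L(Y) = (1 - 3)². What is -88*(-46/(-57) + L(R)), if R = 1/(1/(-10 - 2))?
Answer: -24112/57 ≈ -423.02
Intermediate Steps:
R = -12 (R = 1/(1/(-12)) = 1/(-1/12) = -12)
L(Y) = 4 (L(Y) = (-2)² = 4)
-88*(-46/(-57) + L(R)) = -88*(-46/(-57) + 4) = -88*(-46*(-1/57) + 4) = -88*(46/57 + 4) = -88*274/57 = -24112/57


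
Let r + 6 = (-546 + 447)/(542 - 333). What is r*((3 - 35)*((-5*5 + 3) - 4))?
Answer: -102336/19 ≈ -5386.1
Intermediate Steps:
r = -123/19 (r = -6 + (-546 + 447)/(542 - 333) = -6 - 99/209 = -6 - 99*1/209 = -6 - 9/19 = -123/19 ≈ -6.4737)
r*((3 - 35)*((-5*5 + 3) - 4)) = -123*(3 - 35)*((-5*5 + 3) - 4)/19 = -(-3936)*((-25 + 3) - 4)/19 = -(-3936)*(-22 - 4)/19 = -(-3936)*(-26)/19 = -123/19*832 = -102336/19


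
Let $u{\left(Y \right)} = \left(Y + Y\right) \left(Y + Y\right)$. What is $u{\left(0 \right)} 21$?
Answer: $0$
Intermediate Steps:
$u{\left(Y \right)} = 4 Y^{2}$ ($u{\left(Y \right)} = 2 Y 2 Y = 4 Y^{2}$)
$u{\left(0 \right)} 21 = 4 \cdot 0^{2} \cdot 21 = 4 \cdot 0 \cdot 21 = 0 \cdot 21 = 0$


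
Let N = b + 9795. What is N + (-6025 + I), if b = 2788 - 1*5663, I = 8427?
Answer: 9322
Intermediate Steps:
b = -2875 (b = 2788 - 5663 = -2875)
N = 6920 (N = -2875 + 9795 = 6920)
N + (-6025 + I) = 6920 + (-6025 + 8427) = 6920 + 2402 = 9322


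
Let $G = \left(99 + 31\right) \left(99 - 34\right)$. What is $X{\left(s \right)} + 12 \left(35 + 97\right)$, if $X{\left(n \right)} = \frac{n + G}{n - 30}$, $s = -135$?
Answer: $\frac{50609}{33} \approx 1533.6$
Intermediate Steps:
$G = 8450$ ($G = 130 \cdot 65 = 8450$)
$X{\left(n \right)} = \frac{8450 + n}{-30 + n}$ ($X{\left(n \right)} = \frac{n + 8450}{n - 30} = \frac{8450 + n}{-30 + n}$)
$X{\left(s \right)} + 12 \left(35 + 97\right) = \frac{8450 - 135}{-30 - 135} + 12 \left(35 + 97\right) = \frac{1}{-165} \cdot 8315 + 12 \cdot 132 = \left(- \frac{1}{165}\right) 8315 + 1584 = - \frac{1663}{33} + 1584 = \frac{50609}{33}$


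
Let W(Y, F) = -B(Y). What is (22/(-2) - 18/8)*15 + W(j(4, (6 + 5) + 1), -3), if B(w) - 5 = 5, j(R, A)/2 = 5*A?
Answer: -835/4 ≈ -208.75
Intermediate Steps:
j(R, A) = 10*A (j(R, A) = 2*(5*A) = 10*A)
B(w) = 10 (B(w) = 5 + 5 = 10)
W(Y, F) = -10 (W(Y, F) = -1*10 = -10)
(22/(-2) - 18/8)*15 + W(j(4, (6 + 5) + 1), -3) = (22/(-2) - 18/8)*15 - 10 = (22*(-½) - 18*⅛)*15 - 10 = (-11 - 9/4)*15 - 10 = -53/4*15 - 10 = -795/4 - 10 = -835/4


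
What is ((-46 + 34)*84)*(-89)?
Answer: 89712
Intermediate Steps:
((-46 + 34)*84)*(-89) = -12*84*(-89) = -1008*(-89) = 89712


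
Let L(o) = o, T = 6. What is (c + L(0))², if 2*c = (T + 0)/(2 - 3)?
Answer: 9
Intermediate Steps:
c = -3 (c = ((6 + 0)/(2 - 3))/2 = (6/(-1))/2 = (6*(-1))/2 = (½)*(-6) = -3)
(c + L(0))² = (-3 + 0)² = (-3)² = 9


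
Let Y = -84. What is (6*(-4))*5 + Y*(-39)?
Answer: 3156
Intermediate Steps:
(6*(-4))*5 + Y*(-39) = (6*(-4))*5 - 84*(-39) = -24*5 + 3276 = -120 + 3276 = 3156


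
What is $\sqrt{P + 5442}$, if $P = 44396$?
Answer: $\sqrt{49838} \approx 223.24$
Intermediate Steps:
$\sqrt{P + 5442} = \sqrt{44396 + 5442} = \sqrt{49838}$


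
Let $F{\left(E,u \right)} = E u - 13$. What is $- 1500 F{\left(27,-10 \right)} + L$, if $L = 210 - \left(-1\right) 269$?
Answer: $424979$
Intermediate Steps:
$F{\left(E,u \right)} = -13 + E u$ ($F{\left(E,u \right)} = E u - 13 = -13 + E u$)
$L = 479$ ($L = 210 - -269 = 210 + 269 = 479$)
$- 1500 F{\left(27,-10 \right)} + L = - 1500 \left(-13 + 27 \left(-10\right)\right) + 479 = - 1500 \left(-13 - 270\right) + 479 = \left(-1500\right) \left(-283\right) + 479 = 424500 + 479 = 424979$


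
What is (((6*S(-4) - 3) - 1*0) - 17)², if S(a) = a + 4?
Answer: 400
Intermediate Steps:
S(a) = 4 + a
(((6*S(-4) - 3) - 1*0) - 17)² = (((6*(4 - 4) - 3) - 1*0) - 17)² = (((6*0 - 3) + 0) - 17)² = (((0 - 3) + 0) - 17)² = ((-3 + 0) - 17)² = (-3 - 17)² = (-20)² = 400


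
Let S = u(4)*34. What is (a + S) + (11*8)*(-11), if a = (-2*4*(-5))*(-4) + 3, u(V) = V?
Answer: -989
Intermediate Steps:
S = 136 (S = 4*34 = 136)
a = -157 (a = -8*(-5)*(-4) + 3 = 40*(-4) + 3 = -160 + 3 = -157)
(a + S) + (11*8)*(-11) = (-157 + 136) + (11*8)*(-11) = -21 + 88*(-11) = -21 - 968 = -989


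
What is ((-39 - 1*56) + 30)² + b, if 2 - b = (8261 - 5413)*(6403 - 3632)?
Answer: -7887581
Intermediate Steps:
b = -7891806 (b = 2 - (8261 - 5413)*(6403 - 3632) = 2 - 2848*2771 = 2 - 1*7891808 = 2 - 7891808 = -7891806)
((-39 - 1*56) + 30)² + b = ((-39 - 1*56) + 30)² - 7891806 = ((-39 - 56) + 30)² - 7891806 = (-95 + 30)² - 7891806 = (-65)² - 7891806 = 4225 - 7891806 = -7887581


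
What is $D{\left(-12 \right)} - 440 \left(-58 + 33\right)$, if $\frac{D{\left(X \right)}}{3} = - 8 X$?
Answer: $11288$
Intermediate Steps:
$D{\left(X \right)} = - 24 X$ ($D{\left(X \right)} = 3 \left(- 8 X\right) = - 24 X$)
$D{\left(-12 \right)} - 440 \left(-58 + 33\right) = \left(-24\right) \left(-12\right) - 440 \left(-58 + 33\right) = 288 - -11000 = 288 + 11000 = 11288$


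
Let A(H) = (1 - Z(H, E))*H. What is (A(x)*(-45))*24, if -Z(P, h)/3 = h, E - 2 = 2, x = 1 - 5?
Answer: 56160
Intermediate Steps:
x = -4
E = 4 (E = 2 + 2 = 4)
Z(P, h) = -3*h
A(H) = 13*H (A(H) = (1 - (-3)*4)*H = (1 - 1*(-12))*H = (1 + 12)*H = 13*H)
(A(x)*(-45))*24 = ((13*(-4))*(-45))*24 = -52*(-45)*24 = 2340*24 = 56160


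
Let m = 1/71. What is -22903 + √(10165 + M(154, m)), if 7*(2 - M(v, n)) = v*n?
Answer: -22903 + √51250285/71 ≈ -22802.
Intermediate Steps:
m = 1/71 ≈ 0.014085
M(v, n) = 2 - n*v/7 (M(v, n) = 2 - v*n/7 = 2 - n*v/7)
-22903 + √(10165 + M(154, m)) = -22903 + √(10165 + (2 - ⅐*1/71*154)) = -22903 + √(10165 + (2 - 22/71)) = -22903 + √(10165 + 120/71) = -22903 + √(721835/71) = -22903 + √51250285/71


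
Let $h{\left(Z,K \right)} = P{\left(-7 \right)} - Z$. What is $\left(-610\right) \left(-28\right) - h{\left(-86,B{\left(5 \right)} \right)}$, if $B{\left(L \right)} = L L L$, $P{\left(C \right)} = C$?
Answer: $17001$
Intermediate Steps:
$B{\left(L \right)} = L^{3}$ ($B{\left(L \right)} = L^{2} L = L^{3}$)
$h{\left(Z,K \right)} = -7 - Z$
$\left(-610\right) \left(-28\right) - h{\left(-86,B{\left(5 \right)} \right)} = \left(-610\right) \left(-28\right) - \left(-7 - -86\right) = 17080 - \left(-7 + 86\right) = 17080 - 79 = 17001$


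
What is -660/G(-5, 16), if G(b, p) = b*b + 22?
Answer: -660/47 ≈ -14.043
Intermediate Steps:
G(b, p) = 22 + b² (G(b, p) = b² + 22 = 22 + b²)
-660/G(-5, 16) = -660/(22 + (-5)²) = -660/(22 + 25) = -660/47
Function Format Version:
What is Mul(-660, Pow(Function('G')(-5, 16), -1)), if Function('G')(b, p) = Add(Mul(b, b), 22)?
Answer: Rational(-660, 47) ≈ -14.043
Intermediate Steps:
Function('G')(b, p) = Add(22, Pow(b, 2)) (Function('G')(b, p) = Add(Pow(b, 2), 22) = Add(22, Pow(b, 2)))
Mul(-660, Pow(Function('G')(-5, 16), -1)) = Mul(-660, Pow(Add(22, Pow(-5, 2)), -1)) = Mul(-660, Pow(Add(22, 25), -1)) = Mul(-660, Pow(47, -1)) = Mul(-660, Rational(1, 47)) = Rational(-660, 47)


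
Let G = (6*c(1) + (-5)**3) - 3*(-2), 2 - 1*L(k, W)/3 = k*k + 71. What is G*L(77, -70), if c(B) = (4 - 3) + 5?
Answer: 1493502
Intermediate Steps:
c(B) = 6 (c(B) = 1 + 5 = 6)
L(k, W) = -207 - 3*k**2 (L(k, W) = 6 - 3*(k*k + 71) = 6 - 3*(k**2 + 71) = 6 - 3*(71 + k**2) = 6 + (-213 - 3*k**2) = -207 - 3*k**2)
G = -83 (G = (6*6 + (-5)**3) - 3*(-2) = (36 - 125) - 1*(-6) = -89 + 6 = -83)
G*L(77, -70) = -83*(-207 - 3*77**2) = -83*(-207 - 3*5929) = -83*(-207 - 17787) = -83*(-17994) = 1493502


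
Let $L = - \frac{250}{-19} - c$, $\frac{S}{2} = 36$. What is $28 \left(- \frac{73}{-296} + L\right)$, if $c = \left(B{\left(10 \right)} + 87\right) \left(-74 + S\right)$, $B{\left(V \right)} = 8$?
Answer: $\frac{8007629}{1406} \approx 5695.3$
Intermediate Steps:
$S = 72$ ($S = 2 \cdot 36 = 72$)
$c = -190$ ($c = \left(8 + 87\right) \left(-74 + 72\right) = 95 \left(-2\right) = -190$)
$L = \frac{3860}{19}$ ($L = - \frac{250}{-19} - -190 = \left(-250\right) \left(- \frac{1}{19}\right) + 190 = \frac{250}{19} + 190 = \frac{3860}{19} \approx 203.16$)
$28 \left(- \frac{73}{-296} + L\right) = 28 \left(- \frac{73}{-296} + \frac{3860}{19}\right) = 28 \left(\left(-73\right) \left(- \frac{1}{296}\right) + \frac{3860}{19}\right) = 28 \left(\frac{73}{296} + \frac{3860}{19}\right) = 28 \cdot \frac{1143947}{5624} = \frac{8007629}{1406}$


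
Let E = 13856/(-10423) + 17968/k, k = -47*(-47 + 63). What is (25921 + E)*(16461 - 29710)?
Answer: -168074815255860/489881 ≈ -3.4309e+8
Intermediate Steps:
k = -752 (k = -47*16 = -752)
E = -12356261/489881 (E = 13856/(-10423) + 17968/(-752) = 13856*(-1/10423) + 17968*(-1/752) = -13856/10423 - 1123/47 = -12356261/489881 ≈ -25.223)
(25921 + E)*(16461 - 29710) = (25921 - 12356261/489881)*(16461 - 29710) = (12685849140/489881)*(-13249) = -168074815255860/489881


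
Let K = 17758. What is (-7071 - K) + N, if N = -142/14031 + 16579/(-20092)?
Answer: -6999800017321/281910852 ≈ -24830.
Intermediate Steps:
N = -235473013/281910852 (N = -142*1/14031 + 16579*(-1/20092) = -142/14031 - 16579/20092 = -235473013/281910852 ≈ -0.83527)
(-7071 - K) + N = (-7071 - 1*17758) - 235473013/281910852 = (-7071 - 17758) - 235473013/281910852 = -24829 - 235473013/281910852 = -6999800017321/281910852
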